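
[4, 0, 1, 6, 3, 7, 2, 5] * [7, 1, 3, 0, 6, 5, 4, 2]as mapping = [0→6, 1→7, 2→1, 3→4, 4→0, 5→2, 6→3, 7→5]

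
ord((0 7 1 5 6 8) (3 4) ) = 6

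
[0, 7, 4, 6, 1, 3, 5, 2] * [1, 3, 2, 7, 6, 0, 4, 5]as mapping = [0→1, 1→5, 2→6, 3→4, 4→3, 5→7, 6→0, 7→2]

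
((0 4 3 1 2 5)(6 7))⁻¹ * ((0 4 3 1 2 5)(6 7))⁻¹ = (0 2 3)(1 4 5)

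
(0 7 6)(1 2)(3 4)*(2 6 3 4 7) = (0 2 1 6)(3 7)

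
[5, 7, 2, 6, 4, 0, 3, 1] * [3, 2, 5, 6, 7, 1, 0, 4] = [1, 4, 5, 0, 7, 3, 6, 2]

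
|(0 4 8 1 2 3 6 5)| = 8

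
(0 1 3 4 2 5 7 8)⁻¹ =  (0 8 7 5 2 4 3 1)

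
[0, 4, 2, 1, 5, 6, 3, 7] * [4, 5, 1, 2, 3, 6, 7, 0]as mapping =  [0→4, 1→3, 2→1, 3→5, 4→6, 5→7, 6→2, 7→0]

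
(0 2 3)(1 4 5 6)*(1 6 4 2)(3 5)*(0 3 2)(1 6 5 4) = (0 6 5 1)(2 4)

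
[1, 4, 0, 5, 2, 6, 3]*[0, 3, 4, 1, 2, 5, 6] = [3, 2, 0, 5, 4, 6, 1]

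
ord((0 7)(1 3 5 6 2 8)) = 6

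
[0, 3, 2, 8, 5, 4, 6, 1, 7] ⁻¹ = [0, 7, 2, 1, 5, 4, 6, 8, 3] 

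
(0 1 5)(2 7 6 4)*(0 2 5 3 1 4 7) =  (0 4 5 2)(1 3)(6 7)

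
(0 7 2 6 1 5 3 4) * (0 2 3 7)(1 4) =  (1 5 7 3)(2 6 4)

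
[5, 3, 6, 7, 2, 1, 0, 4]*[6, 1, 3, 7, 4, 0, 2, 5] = [0, 7, 2, 5, 3, 1, 6, 4]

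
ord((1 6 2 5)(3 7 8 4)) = 4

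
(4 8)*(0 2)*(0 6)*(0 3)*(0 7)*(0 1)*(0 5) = (0 2 6 3 7 1 5)(4 8)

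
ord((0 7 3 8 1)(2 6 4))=15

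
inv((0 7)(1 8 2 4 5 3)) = (0 7)(1 3 5 4 2 8)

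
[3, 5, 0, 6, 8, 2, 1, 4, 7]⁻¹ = [2, 6, 5, 0, 7, 1, 3, 8, 4]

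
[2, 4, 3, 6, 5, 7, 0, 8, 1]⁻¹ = [6, 8, 0, 2, 1, 4, 3, 5, 7]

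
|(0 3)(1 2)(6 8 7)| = 6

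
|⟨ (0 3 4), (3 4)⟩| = 6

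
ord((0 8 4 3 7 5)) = 6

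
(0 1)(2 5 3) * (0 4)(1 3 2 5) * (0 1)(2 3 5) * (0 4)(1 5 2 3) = (0 2 4 5 1)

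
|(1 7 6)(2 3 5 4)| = 12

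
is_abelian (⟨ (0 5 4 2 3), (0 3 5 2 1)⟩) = no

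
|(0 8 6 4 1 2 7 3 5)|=9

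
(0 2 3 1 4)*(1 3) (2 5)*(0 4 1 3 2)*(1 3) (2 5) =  (0 2 1 3 5) 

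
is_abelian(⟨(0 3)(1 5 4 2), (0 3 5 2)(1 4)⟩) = no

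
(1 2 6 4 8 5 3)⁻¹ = (1 3 5 8 4 6 2)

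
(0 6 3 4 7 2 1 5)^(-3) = (0 2 3 5 7 6 1 4)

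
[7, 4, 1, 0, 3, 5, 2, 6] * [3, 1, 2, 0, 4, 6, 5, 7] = [7, 4, 1, 3, 0, 6, 2, 5]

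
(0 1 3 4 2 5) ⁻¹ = (0 5 2 4 3 1) 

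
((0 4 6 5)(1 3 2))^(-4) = (1 2 3)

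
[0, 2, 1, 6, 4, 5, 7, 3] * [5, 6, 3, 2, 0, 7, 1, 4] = [5, 3, 6, 1, 0, 7, 4, 2]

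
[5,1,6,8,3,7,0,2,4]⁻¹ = [6,1,7,4,8,0,2,5,3]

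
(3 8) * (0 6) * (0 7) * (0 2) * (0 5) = (0 6 7 2 5)(3 8)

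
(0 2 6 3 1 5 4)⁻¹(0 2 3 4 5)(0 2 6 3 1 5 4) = (0 4 2 6 1)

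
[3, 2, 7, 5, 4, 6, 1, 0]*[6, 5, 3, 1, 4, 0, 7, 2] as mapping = [0→1, 1→3, 2→2, 3→0, 4→4, 5→7, 6→5, 7→6] 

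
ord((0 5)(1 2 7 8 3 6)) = 6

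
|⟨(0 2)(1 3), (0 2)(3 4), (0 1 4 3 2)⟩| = 60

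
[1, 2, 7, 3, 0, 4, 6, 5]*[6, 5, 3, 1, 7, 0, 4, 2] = [5, 3, 2, 1, 6, 7, 4, 0]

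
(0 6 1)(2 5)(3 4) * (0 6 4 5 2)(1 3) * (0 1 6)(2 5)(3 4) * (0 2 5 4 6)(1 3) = (0 1 2 4)(3 5)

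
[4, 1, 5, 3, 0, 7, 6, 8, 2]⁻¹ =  [4, 1, 8, 3, 0, 2, 6, 5, 7]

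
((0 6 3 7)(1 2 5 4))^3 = (0 7 3 6)(1 4 5 2)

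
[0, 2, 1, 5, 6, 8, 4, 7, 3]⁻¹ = [0, 2, 1, 8, 6, 3, 4, 7, 5]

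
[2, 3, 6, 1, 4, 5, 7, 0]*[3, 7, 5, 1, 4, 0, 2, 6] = [5, 1, 2, 7, 4, 0, 6, 3]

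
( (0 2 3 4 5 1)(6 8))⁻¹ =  (0 1 5 4 3 2)(6 8)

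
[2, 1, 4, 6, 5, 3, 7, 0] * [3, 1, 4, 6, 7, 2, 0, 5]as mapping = [0→4, 1→1, 2→7, 3→0, 4→2, 5→6, 6→5, 7→3]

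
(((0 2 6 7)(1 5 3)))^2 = (0 6)(1 3 5)(2 7)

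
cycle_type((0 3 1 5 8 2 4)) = 7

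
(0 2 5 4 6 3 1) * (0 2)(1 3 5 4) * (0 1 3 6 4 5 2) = (0 1)(2 5 3 6)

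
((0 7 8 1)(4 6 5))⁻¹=(0 1 8 7)(4 5 6)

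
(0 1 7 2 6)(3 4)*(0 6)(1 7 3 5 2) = (0 7 1 3 4 5 2)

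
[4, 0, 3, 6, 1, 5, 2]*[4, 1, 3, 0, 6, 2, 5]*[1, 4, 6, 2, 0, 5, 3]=[3, 0, 1, 5, 4, 6, 2]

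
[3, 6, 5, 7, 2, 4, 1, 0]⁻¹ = [7, 6, 4, 0, 5, 2, 1, 3]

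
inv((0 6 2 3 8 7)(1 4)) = (0 7 8 3 2 6)(1 4)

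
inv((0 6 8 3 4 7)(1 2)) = (0 7 4 3 8 6)(1 2)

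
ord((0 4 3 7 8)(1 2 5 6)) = 20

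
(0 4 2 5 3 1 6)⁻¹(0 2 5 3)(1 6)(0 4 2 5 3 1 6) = (0 6)(1 4 5 3)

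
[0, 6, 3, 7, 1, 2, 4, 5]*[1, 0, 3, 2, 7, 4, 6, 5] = [1, 6, 2, 5, 0, 3, 7, 4]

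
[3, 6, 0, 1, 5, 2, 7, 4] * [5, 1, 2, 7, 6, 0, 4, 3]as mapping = [0→7, 1→4, 2→5, 3→1, 4→0, 5→2, 6→3, 7→6]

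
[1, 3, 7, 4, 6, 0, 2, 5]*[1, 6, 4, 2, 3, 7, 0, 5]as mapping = [0→6, 1→2, 2→5, 3→3, 4→0, 5→1, 6→4, 7→7]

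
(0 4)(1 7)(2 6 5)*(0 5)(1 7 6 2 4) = (0 1 6)(4 5)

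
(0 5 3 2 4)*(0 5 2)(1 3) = (0 2 4 5 1 3)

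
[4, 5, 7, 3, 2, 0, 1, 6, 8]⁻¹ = [5, 6, 4, 3, 0, 1, 7, 2, 8]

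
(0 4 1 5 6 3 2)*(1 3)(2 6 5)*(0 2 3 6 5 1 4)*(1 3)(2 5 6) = (2 5 3 6 4)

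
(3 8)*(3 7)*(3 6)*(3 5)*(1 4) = (1 4)(3 8 7 6 5)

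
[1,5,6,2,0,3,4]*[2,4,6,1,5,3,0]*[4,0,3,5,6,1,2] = [6,5,4,2,3,0,1]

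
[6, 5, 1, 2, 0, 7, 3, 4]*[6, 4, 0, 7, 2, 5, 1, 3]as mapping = [0→1, 1→5, 2→4, 3→0, 4→6, 5→3, 6→7, 7→2]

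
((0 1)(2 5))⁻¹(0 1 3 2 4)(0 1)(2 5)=(0 3 5 4 1)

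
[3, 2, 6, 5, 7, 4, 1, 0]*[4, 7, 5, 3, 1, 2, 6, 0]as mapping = [0→3, 1→5, 2→6, 3→2, 4→0, 5→1, 6→7, 7→4]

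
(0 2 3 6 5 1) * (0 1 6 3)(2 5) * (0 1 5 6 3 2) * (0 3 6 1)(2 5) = (0 1 2)(3 5 6)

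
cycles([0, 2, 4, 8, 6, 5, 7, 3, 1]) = (1 2 4 6 7 3 8)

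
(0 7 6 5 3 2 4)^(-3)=(0 3 7 2 6 4 5)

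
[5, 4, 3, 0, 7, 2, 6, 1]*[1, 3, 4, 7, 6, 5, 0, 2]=[5, 6, 7, 1, 2, 4, 0, 3]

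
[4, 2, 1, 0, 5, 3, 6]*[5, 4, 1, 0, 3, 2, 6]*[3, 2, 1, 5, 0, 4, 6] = [5, 2, 0, 4, 1, 3, 6]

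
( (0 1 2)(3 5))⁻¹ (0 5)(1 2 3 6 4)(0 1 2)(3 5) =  (0 5 6 4 2)(1 3)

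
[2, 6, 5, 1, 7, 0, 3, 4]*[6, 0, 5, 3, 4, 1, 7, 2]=[5, 7, 1, 0, 2, 6, 3, 4]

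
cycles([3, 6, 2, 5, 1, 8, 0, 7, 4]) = (0 3 5 8 4 1 6)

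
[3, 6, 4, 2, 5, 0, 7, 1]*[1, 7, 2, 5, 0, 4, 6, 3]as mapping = [0→5, 1→6, 2→0, 3→2, 4→4, 5→1, 6→3, 7→7]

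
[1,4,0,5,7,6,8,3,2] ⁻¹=[2,0,8,7,1,3,5,4,6] 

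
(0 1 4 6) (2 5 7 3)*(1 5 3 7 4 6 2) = (0 5 4 2 3 1 6) 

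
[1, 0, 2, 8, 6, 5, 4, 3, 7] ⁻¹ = [1, 0, 2, 7, 6, 5, 4, 8, 3] 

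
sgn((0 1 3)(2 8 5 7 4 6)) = -1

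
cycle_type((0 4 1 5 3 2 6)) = 7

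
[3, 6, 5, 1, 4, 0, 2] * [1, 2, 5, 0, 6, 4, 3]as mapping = [0→0, 1→3, 2→4, 3→2, 4→6, 5→1, 6→5]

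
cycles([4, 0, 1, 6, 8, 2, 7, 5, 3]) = (0 4 8 3 6 7 5 2 1)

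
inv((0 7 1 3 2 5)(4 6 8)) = (0 5 2 3 1 7)(4 8 6)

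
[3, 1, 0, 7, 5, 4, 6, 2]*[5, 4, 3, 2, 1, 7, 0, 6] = [2, 4, 5, 6, 7, 1, 0, 3]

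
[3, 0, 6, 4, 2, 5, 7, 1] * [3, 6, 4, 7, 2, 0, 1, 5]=[7, 3, 1, 2, 4, 0, 5, 6]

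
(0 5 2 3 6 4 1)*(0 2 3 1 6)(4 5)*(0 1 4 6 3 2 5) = (0 6)(1 5 2 4 3)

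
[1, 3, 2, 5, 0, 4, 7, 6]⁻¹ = [4, 0, 2, 1, 5, 3, 7, 6]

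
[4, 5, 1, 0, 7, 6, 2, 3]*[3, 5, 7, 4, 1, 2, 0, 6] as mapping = [0→1, 1→2, 2→5, 3→3, 4→6, 5→0, 6→7, 7→4] 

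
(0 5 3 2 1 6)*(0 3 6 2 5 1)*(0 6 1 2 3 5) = (0 2 6 5 1 3)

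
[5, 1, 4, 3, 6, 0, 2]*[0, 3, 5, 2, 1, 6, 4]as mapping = [0→6, 1→3, 2→1, 3→2, 4→4, 5→0, 6→5]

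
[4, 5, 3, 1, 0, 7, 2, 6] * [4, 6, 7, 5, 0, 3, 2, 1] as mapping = [0→0, 1→3, 2→5, 3→6, 4→4, 5→1, 6→7, 7→2] 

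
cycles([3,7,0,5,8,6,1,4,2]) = (0 3 5 6 1 7 4 8 2)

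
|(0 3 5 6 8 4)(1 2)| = 6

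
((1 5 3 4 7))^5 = ()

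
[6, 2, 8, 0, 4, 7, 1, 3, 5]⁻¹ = [3, 6, 1, 7, 4, 8, 0, 5, 2]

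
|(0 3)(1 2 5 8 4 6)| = 6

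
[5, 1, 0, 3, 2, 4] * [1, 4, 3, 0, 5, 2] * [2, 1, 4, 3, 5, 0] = [4, 5, 1, 2, 3, 0]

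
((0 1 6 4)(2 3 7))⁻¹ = (0 4 6 1)(2 7 3)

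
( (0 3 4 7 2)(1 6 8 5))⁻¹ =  (0 2 7 4 3)(1 5 8 6)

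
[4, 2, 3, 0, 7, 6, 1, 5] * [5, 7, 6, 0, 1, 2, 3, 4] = [1, 6, 0, 5, 4, 3, 7, 2]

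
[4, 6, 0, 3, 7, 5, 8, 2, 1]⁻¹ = [2, 8, 7, 3, 0, 5, 1, 4, 6]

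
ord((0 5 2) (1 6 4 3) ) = 12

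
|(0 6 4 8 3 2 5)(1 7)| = 14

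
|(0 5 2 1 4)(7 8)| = 10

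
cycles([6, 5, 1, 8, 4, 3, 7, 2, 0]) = (0 6 7 2 1 5 3 8)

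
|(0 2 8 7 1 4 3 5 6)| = 9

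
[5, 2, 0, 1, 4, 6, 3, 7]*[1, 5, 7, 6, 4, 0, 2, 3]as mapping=[0→0, 1→7, 2→1, 3→5, 4→4, 5→2, 6→6, 7→3]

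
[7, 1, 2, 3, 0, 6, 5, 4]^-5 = [7, 1, 2, 3, 0, 6, 5, 4]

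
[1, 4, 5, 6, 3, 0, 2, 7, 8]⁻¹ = [5, 0, 6, 4, 1, 2, 3, 7, 8]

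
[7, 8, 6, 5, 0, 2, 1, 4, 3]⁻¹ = [4, 6, 5, 8, 7, 3, 2, 0, 1]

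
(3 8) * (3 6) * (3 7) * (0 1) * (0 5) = (0 1 5)(3 8 6 7)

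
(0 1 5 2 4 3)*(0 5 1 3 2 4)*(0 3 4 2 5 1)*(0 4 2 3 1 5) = (0 2 1 4)(3 5)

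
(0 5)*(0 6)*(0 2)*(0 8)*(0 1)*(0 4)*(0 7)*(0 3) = (0 5 6 2 8 1 4 7 3)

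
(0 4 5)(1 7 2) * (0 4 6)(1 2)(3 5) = (0 6)(1 7)(3 5 4)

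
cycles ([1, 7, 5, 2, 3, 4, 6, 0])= (0 1 7)(2 5 4 3)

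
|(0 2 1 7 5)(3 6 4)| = 15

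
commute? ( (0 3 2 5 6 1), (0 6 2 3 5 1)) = no: (0 3 2 5 6 1) * (0 6 2 3 5 1) = (0 5 2 1 6), (0 6 2 3 5 1) * (0 3 2 5 6 1) = (0 1 3 6 5)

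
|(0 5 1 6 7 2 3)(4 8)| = 14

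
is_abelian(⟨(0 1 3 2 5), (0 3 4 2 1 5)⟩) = no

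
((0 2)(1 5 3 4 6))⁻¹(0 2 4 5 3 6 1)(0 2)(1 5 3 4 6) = (0 6 3 4 1 5 2)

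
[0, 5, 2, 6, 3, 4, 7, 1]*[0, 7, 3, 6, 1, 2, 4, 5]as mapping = [0→0, 1→2, 2→3, 3→4, 4→6, 5→1, 6→5, 7→7]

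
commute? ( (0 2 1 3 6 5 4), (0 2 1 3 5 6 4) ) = no: (0 2 1 3 6 5 4) * (0 2 1 3 5 6 4) = (0 1 5) (2 3 4), (0 2 1 3 5 6 4) * (0 2 1 3 6 5 4) = (0 1 6) (2 3 4) 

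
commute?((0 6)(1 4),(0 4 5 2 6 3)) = no:(0 6)(1 4)*(0 4 5 2 6 3) = (0 3)(1 5 2 6 4),(0 4 5 2 6 3)*(0 6)(1 4) = (0 1 4 5 2)(3 6)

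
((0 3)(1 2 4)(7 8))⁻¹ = (0 3)(1 4 2)(7 8)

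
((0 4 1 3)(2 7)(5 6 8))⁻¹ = (0 3 1 4)(2 7)(5 8 6)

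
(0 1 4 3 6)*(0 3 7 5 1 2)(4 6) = (0 2)(1 6 3 4 7 5)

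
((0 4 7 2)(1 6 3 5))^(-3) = (0 4 7 2)(1 6 3 5)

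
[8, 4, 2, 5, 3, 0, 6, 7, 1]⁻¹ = [5, 8, 2, 4, 1, 3, 6, 7, 0]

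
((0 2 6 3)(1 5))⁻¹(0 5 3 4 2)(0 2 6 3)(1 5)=(0 4 6 2 1)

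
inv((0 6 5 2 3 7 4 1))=(0 1 4 7 3 2 5 6)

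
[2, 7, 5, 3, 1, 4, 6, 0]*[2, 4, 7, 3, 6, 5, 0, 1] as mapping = [0→7, 1→1, 2→5, 3→3, 4→4, 5→6, 6→0, 7→2] 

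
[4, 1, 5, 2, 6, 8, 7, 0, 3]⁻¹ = [7, 1, 3, 8, 0, 2, 4, 6, 5]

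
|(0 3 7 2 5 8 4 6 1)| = 9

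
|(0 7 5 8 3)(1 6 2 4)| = 20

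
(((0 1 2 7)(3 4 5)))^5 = (0 1 2 7)(3 5 4)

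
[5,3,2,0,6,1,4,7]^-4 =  [0,1,2,3,4,5,6,7]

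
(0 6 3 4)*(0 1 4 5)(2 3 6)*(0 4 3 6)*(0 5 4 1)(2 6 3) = (0 6 5 1 2 3 4)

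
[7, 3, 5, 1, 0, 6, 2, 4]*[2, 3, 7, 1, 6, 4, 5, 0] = [0, 1, 4, 3, 2, 5, 7, 6]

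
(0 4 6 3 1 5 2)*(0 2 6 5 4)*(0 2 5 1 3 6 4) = (0 2 5 4 1) 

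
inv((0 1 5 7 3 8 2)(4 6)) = (0 2 8 3 7 5 1)(4 6)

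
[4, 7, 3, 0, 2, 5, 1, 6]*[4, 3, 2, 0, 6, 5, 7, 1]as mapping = [0→6, 1→1, 2→0, 3→4, 4→2, 5→5, 6→3, 7→7]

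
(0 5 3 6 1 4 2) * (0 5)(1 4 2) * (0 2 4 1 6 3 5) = (0 2)(1 4 6)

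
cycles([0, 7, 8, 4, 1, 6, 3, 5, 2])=(1 7 5 6 3 4)(2 8)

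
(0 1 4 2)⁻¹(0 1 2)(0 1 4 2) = (0 1 4)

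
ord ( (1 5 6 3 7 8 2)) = 7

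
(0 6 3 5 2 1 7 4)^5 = (0 1 3 4 2 6 7 5)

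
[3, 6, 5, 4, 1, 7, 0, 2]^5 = [0, 1, 7, 3, 4, 2, 6, 5]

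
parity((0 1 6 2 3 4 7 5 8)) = even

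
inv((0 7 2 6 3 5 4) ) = (0 4 5 3 6 2 7) 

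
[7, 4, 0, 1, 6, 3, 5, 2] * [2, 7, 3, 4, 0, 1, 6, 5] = [5, 0, 2, 7, 6, 4, 1, 3]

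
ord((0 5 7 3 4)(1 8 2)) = 15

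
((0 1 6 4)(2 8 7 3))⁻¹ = (0 4 6 1)(2 3 7 8)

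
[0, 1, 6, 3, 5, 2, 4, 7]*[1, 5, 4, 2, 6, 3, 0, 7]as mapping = [0→1, 1→5, 2→0, 3→2, 4→3, 5→4, 6→6, 7→7]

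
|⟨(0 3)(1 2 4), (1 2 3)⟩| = 120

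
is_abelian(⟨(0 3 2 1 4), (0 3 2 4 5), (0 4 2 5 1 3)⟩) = no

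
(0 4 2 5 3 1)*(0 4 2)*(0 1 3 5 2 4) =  (0 4 1)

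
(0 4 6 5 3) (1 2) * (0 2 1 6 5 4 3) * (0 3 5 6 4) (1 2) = (0 5 3 1 2 4 6) 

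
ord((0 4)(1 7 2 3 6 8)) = 6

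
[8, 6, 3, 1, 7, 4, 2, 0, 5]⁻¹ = [7, 3, 6, 2, 5, 8, 1, 4, 0]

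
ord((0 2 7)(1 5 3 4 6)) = 15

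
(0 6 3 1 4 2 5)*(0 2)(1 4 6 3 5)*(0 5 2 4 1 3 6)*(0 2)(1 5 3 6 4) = (0 4 3 5 1 2 6)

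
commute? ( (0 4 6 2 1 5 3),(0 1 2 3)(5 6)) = no: (0 4 6 2 1 5 3) * (0 1 2 3)(5 6) = (0 4 5)(1 6 3),(0 1 2 3)(5 6) * (0 4 6 2 1 5 3) = (0 5 2)(3 4 6)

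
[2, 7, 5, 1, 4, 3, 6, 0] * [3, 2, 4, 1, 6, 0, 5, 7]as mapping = [0→4, 1→7, 2→0, 3→2, 4→6, 5→1, 6→5, 7→3]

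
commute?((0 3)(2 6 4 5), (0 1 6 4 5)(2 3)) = no:(0 3)(2 6 4 5)*(0 1 6 4 5)(2 3) = (0 2 4)(1 6 5 3), (0 1 6 4 5)(2 3)*(0 3)(2 6 4 5) = (0 1 4 2)(3 6 5)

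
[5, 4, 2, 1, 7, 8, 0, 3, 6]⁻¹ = [6, 3, 2, 7, 1, 0, 8, 4, 5]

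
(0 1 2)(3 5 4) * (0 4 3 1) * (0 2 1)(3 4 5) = (0 2 5 4)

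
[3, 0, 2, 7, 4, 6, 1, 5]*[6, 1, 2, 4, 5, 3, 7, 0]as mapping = [0→4, 1→6, 2→2, 3→0, 4→5, 5→7, 6→1, 7→3]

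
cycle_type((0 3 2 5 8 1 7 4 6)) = 9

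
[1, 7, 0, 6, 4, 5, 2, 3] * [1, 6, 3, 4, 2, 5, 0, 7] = [6, 7, 1, 0, 2, 5, 3, 4]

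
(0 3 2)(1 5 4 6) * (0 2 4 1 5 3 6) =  (0 6 5 1 3 4)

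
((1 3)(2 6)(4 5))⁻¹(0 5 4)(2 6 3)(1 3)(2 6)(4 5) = (0 4 5)(1 6 2)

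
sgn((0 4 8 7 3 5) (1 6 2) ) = -1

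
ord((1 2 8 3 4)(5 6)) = 10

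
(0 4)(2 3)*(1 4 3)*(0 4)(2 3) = (0 2 1)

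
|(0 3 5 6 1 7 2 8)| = 8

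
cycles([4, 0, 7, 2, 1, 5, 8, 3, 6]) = (0 4 1)(2 7 3)(6 8)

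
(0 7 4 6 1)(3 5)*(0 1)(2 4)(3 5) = (0 7 2 4 6)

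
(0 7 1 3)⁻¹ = (0 3 1 7)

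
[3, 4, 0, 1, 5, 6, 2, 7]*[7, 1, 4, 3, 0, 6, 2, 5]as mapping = [0→3, 1→0, 2→7, 3→1, 4→6, 5→2, 6→4, 7→5]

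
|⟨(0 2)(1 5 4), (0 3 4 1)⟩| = 720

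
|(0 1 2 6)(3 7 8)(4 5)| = 12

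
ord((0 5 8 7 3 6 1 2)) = 8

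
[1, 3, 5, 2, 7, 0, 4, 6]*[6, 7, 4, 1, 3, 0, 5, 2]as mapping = [0→7, 1→1, 2→0, 3→4, 4→2, 5→6, 6→3, 7→5]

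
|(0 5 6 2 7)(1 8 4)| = 15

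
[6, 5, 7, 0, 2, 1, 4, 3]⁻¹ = [3, 5, 4, 7, 6, 1, 0, 2]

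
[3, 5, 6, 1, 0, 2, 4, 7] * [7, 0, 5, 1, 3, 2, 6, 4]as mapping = [0→1, 1→2, 2→6, 3→0, 4→7, 5→5, 6→3, 7→4]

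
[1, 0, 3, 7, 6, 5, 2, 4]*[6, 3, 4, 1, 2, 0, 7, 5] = [3, 6, 1, 5, 7, 0, 4, 2]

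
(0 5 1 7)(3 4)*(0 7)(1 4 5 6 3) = (0 6 3 5 4 1)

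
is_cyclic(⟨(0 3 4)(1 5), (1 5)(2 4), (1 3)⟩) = no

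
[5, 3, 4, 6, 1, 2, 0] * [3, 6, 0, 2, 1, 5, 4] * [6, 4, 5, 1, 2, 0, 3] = [0, 5, 4, 2, 3, 6, 1]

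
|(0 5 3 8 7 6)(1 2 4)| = 6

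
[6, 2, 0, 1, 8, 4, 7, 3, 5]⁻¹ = [2, 3, 1, 7, 5, 8, 0, 6, 4]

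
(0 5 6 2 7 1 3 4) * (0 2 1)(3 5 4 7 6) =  (0 4 2 6 1 5 3 7)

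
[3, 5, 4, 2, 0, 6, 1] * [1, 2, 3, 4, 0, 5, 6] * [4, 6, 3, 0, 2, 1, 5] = [2, 1, 4, 0, 6, 5, 3]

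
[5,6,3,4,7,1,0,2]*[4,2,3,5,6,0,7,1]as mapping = [0→0,1→7,2→5,3→6,4→1,5→2,6→4,7→3]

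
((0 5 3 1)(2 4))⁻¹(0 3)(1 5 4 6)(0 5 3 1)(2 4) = (0 3 2 6)(1 5)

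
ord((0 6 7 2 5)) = 5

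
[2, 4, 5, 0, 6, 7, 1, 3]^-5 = [0, 4, 2, 3, 6, 5, 1, 7]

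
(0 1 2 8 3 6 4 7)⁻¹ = (0 7 4 6 3 8 2 1)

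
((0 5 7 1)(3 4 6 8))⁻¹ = (0 1 7 5)(3 8 6 4)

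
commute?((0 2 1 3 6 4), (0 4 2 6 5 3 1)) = no:(0 2 1 3 6 4)*(0 4 2 6 5 3 1) = (0 6 2)(3 5), (0 4 2 6 5 3 1)*(0 2 1 3 6 4) = (1 2 4)(5 6)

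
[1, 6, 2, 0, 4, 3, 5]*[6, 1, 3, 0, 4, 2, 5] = [1, 5, 3, 6, 4, 0, 2]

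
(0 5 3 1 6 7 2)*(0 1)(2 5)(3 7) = (0 2 1 6 3)(5 7)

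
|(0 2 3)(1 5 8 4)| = 12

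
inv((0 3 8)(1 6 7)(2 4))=(0 8 3)(1 7 6)(2 4)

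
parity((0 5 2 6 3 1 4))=even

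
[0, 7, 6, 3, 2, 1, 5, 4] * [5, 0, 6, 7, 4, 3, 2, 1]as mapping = [0→5, 1→1, 2→2, 3→7, 4→6, 5→0, 6→3, 7→4]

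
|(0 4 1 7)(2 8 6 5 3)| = 20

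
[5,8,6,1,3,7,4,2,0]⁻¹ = [8,3,7,4,6,0,2,5,1]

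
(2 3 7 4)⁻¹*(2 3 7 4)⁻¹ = (2 7)(3 4)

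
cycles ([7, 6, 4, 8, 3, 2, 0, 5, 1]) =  (0 7 5 2 4 3 8 1 6)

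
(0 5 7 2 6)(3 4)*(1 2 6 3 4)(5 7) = (0 7 6)(1 2 3)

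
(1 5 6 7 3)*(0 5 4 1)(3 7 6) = (0 5 3)(1 4)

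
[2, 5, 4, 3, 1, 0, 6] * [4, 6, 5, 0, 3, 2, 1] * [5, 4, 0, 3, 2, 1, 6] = [1, 0, 3, 5, 6, 2, 4]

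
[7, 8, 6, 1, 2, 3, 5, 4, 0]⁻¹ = [8, 3, 4, 5, 7, 6, 2, 0, 1]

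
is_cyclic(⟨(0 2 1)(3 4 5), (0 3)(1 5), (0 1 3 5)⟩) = no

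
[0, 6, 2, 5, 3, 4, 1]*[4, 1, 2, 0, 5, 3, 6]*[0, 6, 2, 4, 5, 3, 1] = [5, 1, 2, 4, 0, 3, 6]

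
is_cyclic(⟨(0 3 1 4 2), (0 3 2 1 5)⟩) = no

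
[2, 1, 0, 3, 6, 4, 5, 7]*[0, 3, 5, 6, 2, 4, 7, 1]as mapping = [0→5, 1→3, 2→0, 3→6, 4→7, 5→2, 6→4, 7→1]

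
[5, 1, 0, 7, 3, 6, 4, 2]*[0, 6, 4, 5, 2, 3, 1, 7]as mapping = [0→3, 1→6, 2→0, 3→7, 4→5, 5→1, 6→2, 7→4]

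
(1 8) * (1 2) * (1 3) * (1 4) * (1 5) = (1 8 2 3 4 5)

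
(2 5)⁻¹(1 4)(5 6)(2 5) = (1 4)(2 6)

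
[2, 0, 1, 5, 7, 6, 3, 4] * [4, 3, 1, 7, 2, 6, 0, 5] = [1, 4, 3, 6, 5, 0, 7, 2]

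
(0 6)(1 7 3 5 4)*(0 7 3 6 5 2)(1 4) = (0 5 1 3 2)(6 7)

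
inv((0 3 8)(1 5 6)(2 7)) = (0 8 3)(1 6 5)(2 7)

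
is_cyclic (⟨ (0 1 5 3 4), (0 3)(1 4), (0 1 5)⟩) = no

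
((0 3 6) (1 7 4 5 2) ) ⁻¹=(0 6 3) (1 2 5 4 7) 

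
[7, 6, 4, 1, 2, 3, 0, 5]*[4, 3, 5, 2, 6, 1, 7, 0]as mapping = [0→0, 1→7, 2→6, 3→3, 4→5, 5→2, 6→4, 7→1]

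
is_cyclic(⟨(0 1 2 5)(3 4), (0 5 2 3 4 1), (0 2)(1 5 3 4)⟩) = no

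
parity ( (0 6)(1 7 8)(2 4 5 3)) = even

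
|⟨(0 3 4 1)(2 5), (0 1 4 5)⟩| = 720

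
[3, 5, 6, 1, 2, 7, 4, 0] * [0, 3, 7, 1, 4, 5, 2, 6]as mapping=[0→1, 1→5, 2→2, 3→3, 4→7, 5→6, 6→4, 7→0]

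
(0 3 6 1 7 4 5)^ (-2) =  (0 4 1 3 5 7 6)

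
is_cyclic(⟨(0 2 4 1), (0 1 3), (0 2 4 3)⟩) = no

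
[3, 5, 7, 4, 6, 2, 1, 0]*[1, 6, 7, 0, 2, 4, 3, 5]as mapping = [0→0, 1→4, 2→5, 3→2, 4→3, 5→7, 6→6, 7→1]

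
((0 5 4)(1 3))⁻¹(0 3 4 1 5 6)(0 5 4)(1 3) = (0 3 4 6 5 1)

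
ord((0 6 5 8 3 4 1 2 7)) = 9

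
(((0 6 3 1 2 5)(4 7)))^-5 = (0 6 3 1 2 5)(4 7)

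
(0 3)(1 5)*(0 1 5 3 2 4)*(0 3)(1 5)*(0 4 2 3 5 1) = (0 3 1 4 5)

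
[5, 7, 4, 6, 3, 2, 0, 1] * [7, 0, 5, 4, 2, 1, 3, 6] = [1, 6, 2, 3, 4, 5, 7, 0]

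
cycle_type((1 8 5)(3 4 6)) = 3^2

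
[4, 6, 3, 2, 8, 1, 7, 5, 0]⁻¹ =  [8, 5, 3, 2, 0, 7, 1, 6, 4]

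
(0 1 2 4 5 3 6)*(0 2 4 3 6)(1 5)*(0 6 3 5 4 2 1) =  (0 4)(1 2 5 3 6)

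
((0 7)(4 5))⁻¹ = (0 7)(4 5)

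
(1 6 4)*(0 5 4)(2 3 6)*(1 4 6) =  (0 5 6)(1 2 3)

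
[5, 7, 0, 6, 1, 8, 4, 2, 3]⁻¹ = [2, 4, 7, 8, 6, 0, 3, 1, 5]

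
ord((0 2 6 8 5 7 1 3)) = 8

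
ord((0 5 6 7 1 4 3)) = 7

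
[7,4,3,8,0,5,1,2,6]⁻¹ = [4,6,7,2,1,5,8,0,3]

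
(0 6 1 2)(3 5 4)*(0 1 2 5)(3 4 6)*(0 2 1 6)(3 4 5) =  (0 4 5)(1 3 2 6)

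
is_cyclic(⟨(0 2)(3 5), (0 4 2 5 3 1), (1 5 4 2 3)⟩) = no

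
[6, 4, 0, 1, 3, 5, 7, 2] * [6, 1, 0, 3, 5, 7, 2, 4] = [2, 5, 6, 1, 3, 7, 4, 0]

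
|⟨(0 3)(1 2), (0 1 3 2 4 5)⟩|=36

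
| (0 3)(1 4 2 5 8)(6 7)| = 10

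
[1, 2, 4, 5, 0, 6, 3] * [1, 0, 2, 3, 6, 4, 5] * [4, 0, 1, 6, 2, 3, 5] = [4, 1, 5, 2, 0, 3, 6]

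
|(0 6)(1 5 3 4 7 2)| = 6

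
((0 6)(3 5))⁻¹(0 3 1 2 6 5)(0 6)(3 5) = (0 3 6 5 1 2)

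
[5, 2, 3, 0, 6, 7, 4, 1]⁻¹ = [3, 7, 1, 2, 6, 0, 4, 5]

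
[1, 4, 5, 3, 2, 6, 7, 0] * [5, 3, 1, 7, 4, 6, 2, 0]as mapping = [0→3, 1→4, 2→6, 3→7, 4→1, 5→2, 6→0, 7→5]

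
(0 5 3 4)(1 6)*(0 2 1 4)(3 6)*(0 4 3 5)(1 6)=(1 5)(2 6 3 4)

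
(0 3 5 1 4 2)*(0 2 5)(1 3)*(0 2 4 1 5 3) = (0 5)(2 4 3)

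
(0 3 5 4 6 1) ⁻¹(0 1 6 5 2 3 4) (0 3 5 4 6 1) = (0 1 4 2 5 6 3) 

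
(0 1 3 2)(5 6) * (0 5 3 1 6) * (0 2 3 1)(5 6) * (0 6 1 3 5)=(1 6 3 5 2)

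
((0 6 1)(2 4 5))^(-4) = (0 1 6)(2 5 4)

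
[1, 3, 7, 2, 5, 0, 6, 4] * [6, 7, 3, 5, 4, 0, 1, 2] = [7, 5, 2, 3, 0, 6, 1, 4]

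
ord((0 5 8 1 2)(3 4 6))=15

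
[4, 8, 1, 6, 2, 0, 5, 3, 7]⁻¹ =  [5, 2, 4, 7, 0, 6, 3, 8, 1]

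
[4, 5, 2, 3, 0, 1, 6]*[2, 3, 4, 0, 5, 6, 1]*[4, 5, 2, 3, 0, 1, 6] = [1, 6, 0, 4, 2, 3, 5]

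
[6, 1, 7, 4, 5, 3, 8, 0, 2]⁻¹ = [7, 1, 8, 5, 3, 4, 0, 2, 6]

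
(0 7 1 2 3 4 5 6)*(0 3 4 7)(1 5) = (1 2 4)(3 7 5 6)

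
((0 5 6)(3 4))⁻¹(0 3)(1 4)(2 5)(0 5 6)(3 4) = (1 3)(2 6)(4 5)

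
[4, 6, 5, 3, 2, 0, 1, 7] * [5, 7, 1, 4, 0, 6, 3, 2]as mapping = [0→0, 1→3, 2→6, 3→4, 4→1, 5→5, 6→7, 7→2]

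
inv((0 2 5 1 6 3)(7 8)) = (0 3 6 1 5 2)(7 8)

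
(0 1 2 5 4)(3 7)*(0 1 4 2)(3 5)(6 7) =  (0 4 1)(2 3 6 7 5)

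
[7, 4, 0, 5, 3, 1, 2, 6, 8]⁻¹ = [2, 5, 6, 4, 1, 3, 7, 0, 8]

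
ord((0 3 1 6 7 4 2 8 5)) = 9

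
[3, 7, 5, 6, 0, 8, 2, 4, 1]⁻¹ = [4, 8, 6, 0, 7, 2, 3, 1, 5]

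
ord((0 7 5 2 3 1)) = 6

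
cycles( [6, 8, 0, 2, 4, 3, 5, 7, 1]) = (0 6 5 3 2)(1 8)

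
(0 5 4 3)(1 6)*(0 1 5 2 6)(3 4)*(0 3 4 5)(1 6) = (0 2 1 3 6)(4 5)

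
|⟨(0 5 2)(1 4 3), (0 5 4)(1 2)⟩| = 720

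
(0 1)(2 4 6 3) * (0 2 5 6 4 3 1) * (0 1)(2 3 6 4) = (0 1 3 5 4 2 6)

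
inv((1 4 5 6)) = (1 6 5 4)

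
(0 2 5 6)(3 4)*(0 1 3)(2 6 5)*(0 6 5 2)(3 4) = (0 5 2)(1 4 6)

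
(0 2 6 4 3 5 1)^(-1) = (0 1 5 3 4 6 2)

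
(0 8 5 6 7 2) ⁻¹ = (0 2 7 6 5 8) 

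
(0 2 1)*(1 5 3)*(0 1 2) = (2 5 3)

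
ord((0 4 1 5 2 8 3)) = 7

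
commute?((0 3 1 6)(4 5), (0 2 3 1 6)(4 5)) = no:(0 3 1 6)(4 5)*(0 2 3 1 6)(4 5) = (0 1)(2 3 6), (0 2 3 1 6)(4 5)*(0 3 1 6)(4 5) = (0 2 1)(3 6)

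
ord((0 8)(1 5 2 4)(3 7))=4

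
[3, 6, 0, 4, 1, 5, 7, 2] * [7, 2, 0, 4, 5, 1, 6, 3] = [4, 6, 7, 5, 2, 1, 3, 0]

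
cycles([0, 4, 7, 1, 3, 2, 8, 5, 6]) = (1 4 3)(2 7 5)(6 8)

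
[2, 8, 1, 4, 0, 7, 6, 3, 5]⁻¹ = [4, 2, 0, 7, 3, 8, 6, 5, 1]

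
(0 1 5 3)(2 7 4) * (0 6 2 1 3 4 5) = (0 3 6 2 7 5 4 1)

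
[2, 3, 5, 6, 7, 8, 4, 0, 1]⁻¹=[7, 8, 0, 1, 6, 2, 3, 4, 5]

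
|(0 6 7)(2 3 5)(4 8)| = 6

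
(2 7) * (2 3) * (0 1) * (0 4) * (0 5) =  (0 1 4 5)(2 7 3)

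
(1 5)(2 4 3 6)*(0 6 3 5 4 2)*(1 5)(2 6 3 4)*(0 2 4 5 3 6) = (0 6 2)(1 4)(3 5)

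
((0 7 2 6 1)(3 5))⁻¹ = (0 1 6 2 7)(3 5)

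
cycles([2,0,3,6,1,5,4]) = (0 2 3 6 4 1)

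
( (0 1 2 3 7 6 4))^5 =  (0 6 3 1 4 7 2)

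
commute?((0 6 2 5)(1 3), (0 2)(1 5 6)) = no:(0 6 2 5)(1 3)*(0 2)(1 5 6) = (0 1 3 5 2 6), (0 2)(1 5 6)*(0 6 2 5)(1 3) = (0 5 2 6 3 1)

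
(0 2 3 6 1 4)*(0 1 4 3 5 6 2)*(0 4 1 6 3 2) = (0 4 6 1 2 5 3)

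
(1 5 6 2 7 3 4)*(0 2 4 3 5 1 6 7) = (0 2)(4 6)(5 7)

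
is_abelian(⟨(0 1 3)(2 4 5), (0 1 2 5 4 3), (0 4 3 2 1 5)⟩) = no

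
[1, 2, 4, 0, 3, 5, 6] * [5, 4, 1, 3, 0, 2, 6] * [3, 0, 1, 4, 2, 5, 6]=[2, 0, 3, 5, 4, 1, 6]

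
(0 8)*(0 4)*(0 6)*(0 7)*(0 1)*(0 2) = (0 8 4 6 7 1 2)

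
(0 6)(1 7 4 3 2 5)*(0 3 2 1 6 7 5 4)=(0 7)(1 5 6 3)(2 4)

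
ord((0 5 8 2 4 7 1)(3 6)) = 14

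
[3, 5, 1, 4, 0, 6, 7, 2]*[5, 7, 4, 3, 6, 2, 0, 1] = [3, 2, 7, 6, 5, 0, 1, 4]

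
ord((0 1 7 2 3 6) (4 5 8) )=6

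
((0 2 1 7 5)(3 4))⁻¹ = (0 5 7 1 2)(3 4)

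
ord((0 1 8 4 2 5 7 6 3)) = 9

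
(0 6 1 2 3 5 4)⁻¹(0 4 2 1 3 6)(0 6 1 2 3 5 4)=(0 3 2 5 1 6)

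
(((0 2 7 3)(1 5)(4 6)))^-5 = (0 3 7 2)(1 5)(4 6)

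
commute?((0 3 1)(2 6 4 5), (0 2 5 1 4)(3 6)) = no:(0 3 1)(2 6 4 5)*(0 2 5 1 4)(3 6) = (0 6)(1 2 3 4), (0 2 5 1 4)(3 6)*(0 3 1)(2 6 4 5) = (0 6 1 5)(3 4)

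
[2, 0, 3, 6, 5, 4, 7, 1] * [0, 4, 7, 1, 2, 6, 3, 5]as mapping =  [0→7, 1→0, 2→1, 3→3, 4→6, 5→2, 6→5, 7→4]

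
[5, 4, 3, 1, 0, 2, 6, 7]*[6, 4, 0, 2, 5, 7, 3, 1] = [7, 5, 2, 4, 6, 0, 3, 1]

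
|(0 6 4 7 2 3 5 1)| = 8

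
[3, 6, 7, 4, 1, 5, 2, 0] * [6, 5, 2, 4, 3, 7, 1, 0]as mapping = [0→4, 1→1, 2→0, 3→3, 4→5, 5→7, 6→2, 7→6]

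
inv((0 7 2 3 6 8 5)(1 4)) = (0 5 8 6 3 2 7)(1 4)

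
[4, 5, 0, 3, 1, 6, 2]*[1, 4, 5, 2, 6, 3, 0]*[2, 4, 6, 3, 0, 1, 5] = [5, 3, 4, 6, 0, 2, 1]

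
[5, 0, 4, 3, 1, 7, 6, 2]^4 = [4, 2, 5, 3, 7, 1, 6, 0]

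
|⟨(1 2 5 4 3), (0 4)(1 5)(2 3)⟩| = 120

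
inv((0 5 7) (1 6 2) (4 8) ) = (0 7 5) (1 2 6) (4 8) 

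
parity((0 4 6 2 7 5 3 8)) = odd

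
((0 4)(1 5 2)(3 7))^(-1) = (0 4)(1 2 5)(3 7)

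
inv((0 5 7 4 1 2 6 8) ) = (0 8 6 2 1 4 7 5) 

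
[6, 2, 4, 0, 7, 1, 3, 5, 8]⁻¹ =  [3, 5, 1, 6, 2, 7, 0, 4, 8]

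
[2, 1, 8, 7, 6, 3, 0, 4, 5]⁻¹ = [6, 1, 0, 5, 7, 8, 4, 3, 2]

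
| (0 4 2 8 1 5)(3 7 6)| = 6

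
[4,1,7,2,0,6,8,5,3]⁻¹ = [4,1,3,8,0,7,5,2,6]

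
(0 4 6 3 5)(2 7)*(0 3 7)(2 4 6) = (0 6 7 4 2)(3 5)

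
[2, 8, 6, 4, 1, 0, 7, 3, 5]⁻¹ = [5, 4, 0, 7, 3, 8, 2, 6, 1]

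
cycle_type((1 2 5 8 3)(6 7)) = 2.5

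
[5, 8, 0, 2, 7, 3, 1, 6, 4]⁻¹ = [2, 6, 3, 5, 8, 0, 7, 4, 1]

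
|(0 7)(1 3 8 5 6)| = 10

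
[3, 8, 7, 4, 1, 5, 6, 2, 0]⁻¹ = [8, 4, 7, 0, 3, 5, 6, 2, 1]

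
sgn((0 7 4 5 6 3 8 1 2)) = 1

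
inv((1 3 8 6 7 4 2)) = (1 2 4 7 6 8 3)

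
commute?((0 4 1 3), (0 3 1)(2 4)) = no:(0 4 1 3)*(0 3 1)(2 4) = (0 2 4), (0 3 1)(2 4)*(0 4 1 3) = (1 4 2)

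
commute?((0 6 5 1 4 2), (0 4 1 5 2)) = no:(0 6 5 1 4 2)*(0 4 1 5 2) = (0 6 2 4), (0 4 1 5 2)*(0 6 5 1 4 2) = (0 2 6 5)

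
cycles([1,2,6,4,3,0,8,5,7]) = (0 1 2 6 8 7 5)(3 4)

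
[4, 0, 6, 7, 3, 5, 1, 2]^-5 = [3, 4, 1, 2, 7, 5, 0, 6]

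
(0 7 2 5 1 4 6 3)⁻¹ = (0 3 6 4 1 5 2 7)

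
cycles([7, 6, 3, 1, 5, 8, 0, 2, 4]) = (0 7 2 3 1 6)(4 5 8)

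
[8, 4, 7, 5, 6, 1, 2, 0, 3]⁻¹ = [7, 5, 6, 8, 1, 3, 4, 2, 0]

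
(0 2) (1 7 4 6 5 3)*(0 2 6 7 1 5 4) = (0 6 4 7) (3 5) 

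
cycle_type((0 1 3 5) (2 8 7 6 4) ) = 4.5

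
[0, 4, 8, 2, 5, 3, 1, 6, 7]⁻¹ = [0, 6, 3, 5, 1, 4, 7, 8, 2]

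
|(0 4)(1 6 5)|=6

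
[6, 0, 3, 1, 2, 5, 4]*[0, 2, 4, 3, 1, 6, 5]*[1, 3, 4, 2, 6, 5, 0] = [5, 1, 2, 4, 6, 0, 3]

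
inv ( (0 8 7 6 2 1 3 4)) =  (0 4 3 1 2 6 7 8)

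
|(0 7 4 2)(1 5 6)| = 12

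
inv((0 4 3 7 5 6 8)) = (0 8 6 5 7 3 4)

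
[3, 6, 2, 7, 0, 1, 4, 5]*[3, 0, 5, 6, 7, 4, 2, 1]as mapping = [0→6, 1→2, 2→5, 3→1, 4→3, 5→0, 6→7, 7→4]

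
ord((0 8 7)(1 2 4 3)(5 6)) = 12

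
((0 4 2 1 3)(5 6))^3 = (0 1 4 3 2)(5 6)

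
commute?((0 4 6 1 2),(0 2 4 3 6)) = no:(0 4 6 1 2)*(0 2 4 3 6) = (0 3 6 1 4),(0 2 4 3 6)*(0 4 6 1 2) = (1 2 6 4 3)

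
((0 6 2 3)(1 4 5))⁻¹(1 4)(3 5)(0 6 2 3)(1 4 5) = (0 1)(4 5)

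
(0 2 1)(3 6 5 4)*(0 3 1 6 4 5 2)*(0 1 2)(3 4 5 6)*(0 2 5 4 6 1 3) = (0 3 4 5 1 6 2)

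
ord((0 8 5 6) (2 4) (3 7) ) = 4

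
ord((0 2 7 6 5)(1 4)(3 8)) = 10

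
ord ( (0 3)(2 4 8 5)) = 4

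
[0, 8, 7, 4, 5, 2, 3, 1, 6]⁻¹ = [0, 7, 5, 6, 3, 4, 8, 2, 1]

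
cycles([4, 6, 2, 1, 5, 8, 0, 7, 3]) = (0 4 5 8 3 1 6)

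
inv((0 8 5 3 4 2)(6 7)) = (0 2 4 3 5 8)(6 7)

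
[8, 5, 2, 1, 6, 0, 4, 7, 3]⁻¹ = [5, 3, 2, 8, 6, 1, 4, 7, 0]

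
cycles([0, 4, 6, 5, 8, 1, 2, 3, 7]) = (1 4 8 7 3 5)(2 6)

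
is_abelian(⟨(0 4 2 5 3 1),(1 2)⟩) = no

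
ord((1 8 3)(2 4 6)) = 3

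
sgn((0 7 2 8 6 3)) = -1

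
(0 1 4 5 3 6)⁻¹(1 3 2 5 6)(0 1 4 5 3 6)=(0 4 6 2 3)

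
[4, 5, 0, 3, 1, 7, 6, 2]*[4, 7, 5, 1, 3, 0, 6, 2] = [3, 0, 4, 1, 7, 2, 6, 5]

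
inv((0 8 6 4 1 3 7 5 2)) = (0 2 5 7 3 1 4 6 8)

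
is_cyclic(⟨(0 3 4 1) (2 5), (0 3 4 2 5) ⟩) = no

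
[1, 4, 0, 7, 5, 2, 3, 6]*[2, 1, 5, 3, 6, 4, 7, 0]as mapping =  [0→1, 1→6, 2→2, 3→0, 4→4, 5→5, 6→3, 7→7]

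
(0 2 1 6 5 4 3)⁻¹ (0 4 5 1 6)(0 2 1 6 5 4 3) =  (2 3 4 6 5)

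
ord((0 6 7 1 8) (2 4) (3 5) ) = 10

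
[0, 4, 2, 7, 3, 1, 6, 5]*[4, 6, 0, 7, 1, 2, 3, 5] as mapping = [0→4, 1→1, 2→0, 3→5, 4→7, 5→6, 6→3, 7→2] 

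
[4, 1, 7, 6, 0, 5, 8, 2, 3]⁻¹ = [4, 1, 7, 8, 0, 5, 3, 2, 6]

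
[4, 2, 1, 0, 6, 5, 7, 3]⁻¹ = [3, 2, 1, 7, 0, 5, 4, 6]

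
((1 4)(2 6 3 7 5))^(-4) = (2 6 3 7 5)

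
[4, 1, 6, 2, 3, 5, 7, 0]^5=[7, 1, 3, 4, 0, 5, 2, 6]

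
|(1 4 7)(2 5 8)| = 3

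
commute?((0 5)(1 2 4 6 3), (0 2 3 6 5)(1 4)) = no:(0 5)(1 2 4 6 3)*(0 2 3 6 5)(1 4) = (1 3 4 5 2), (0 2 3 6 5)(1 4)*(0 5)(1 2 4 6 3) = (0 4 2 1 6)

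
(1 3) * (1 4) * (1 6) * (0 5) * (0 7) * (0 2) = (0 5 7 2)(1 3 4 6)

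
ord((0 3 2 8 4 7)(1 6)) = 6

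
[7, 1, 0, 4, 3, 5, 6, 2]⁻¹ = [2, 1, 7, 4, 3, 5, 6, 0]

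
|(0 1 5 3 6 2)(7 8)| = 6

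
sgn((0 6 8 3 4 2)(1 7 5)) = -1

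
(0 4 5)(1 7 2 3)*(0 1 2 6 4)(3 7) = (1 3 2 7 6 4 5)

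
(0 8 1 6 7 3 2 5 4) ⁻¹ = (0 4 5 2 3 7 6 1 8) 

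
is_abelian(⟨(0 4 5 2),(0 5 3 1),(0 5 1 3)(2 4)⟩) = no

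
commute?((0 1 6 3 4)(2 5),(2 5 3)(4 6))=no:(0 1 6 3 4)(2 5)*(2 5 3)(4 6)=(0 1 4)(2 3 6),(2 5 3)(4 6)*(0 1 6 3 4)(2 5)=(0 1 6)(3 5 4)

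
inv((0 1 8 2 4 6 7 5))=(0 5 7 6 4 2 8 1)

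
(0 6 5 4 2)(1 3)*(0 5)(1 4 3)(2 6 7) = (0 7 2 5 3 4 6)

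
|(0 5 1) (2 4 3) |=3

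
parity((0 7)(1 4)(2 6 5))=even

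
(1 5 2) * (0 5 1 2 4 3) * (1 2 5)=(0 1 2 5 4 3)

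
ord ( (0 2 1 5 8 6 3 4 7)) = 9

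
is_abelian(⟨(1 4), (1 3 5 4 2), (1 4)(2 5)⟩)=no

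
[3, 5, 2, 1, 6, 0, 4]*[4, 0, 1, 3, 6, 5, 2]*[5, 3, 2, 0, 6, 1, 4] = [0, 1, 3, 5, 2, 6, 4]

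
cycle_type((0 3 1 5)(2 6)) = 2.4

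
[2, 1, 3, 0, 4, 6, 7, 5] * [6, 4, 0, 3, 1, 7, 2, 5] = [0, 4, 3, 6, 1, 2, 5, 7]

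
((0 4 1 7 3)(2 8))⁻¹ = (0 3 7 1 4)(2 8)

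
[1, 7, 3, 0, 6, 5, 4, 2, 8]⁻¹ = [3, 0, 7, 2, 6, 5, 4, 1, 8]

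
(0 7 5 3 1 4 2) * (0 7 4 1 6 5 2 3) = (0 4 3 6 5)(2 7)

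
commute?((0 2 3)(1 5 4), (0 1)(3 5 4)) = no:(0 2 3)(1 5 4)*(0 1)(3 5 4) = (0 2 5 3 1 4), (0 1)(3 5 4)*(0 2 3)(1 5 4) = (0 5 1 2 3 4)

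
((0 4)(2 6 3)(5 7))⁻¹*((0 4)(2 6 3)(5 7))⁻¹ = (2 6 3)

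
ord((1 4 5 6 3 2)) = 6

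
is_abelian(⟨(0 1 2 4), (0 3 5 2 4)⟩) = no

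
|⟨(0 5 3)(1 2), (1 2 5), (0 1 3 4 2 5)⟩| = 720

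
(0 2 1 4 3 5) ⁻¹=(0 5 3 4 1 2) 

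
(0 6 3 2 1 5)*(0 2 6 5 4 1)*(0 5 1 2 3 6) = (0 1 4 2 5 3)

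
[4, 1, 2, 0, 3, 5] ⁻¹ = [3, 1, 2, 4, 0, 5] 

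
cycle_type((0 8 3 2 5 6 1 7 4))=9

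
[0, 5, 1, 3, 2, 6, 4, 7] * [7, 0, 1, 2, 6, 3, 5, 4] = [7, 3, 0, 2, 1, 5, 6, 4]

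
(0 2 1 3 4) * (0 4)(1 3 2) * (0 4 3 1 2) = (0 2 1)(3 4)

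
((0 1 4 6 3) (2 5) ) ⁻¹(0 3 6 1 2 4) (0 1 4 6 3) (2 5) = (0 3 4 5 6 1) 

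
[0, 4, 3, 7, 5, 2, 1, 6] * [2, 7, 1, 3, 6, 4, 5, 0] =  [2, 6, 3, 0, 4, 1, 7, 5]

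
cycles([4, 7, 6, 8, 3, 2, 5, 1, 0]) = (0 4 3 8)(1 7)(2 6 5)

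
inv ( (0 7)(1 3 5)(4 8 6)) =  (0 7)(1 5 3)(4 6 8)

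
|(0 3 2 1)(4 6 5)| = 12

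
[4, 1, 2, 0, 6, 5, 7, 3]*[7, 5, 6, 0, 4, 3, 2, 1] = [4, 5, 6, 7, 2, 3, 1, 0]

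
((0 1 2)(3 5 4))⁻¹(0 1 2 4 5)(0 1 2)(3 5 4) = (0 3 4 1 2)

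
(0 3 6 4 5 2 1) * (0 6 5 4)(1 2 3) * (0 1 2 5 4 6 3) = (0 2 5)(1 3 4 6)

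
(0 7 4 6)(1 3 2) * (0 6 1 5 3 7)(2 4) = (1 7 2 5 3 4)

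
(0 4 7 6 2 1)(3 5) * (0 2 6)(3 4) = (0 3 5 4 7)(1 2)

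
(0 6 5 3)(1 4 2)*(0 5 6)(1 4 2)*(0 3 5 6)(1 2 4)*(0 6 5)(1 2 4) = (0 3 5)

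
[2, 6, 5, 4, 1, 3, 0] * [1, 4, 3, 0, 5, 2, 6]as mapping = [0→3, 1→6, 2→2, 3→5, 4→4, 5→0, 6→1]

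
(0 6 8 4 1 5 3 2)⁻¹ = (0 2 3 5 1 4 8 6)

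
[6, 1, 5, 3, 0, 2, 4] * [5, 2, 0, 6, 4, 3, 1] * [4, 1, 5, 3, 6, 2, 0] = [1, 5, 3, 0, 2, 4, 6]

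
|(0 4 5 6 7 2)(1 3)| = 6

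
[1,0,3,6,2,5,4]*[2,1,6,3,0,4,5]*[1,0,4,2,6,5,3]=[0,4,2,5,3,6,1]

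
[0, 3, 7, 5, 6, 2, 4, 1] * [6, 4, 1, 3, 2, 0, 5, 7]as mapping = [0→6, 1→3, 2→7, 3→0, 4→5, 5→1, 6→2, 7→4]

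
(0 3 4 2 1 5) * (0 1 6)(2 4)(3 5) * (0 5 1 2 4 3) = (0 1)(2 6 5)(3 4)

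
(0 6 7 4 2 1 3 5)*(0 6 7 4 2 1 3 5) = (0 7 2 3)(1 5 6 4)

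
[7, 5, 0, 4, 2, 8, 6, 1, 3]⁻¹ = [2, 7, 4, 8, 3, 1, 6, 0, 5]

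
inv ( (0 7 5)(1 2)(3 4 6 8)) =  (0 5 7)(1 2)(3 8 6 4)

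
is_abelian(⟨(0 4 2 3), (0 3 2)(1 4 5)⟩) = no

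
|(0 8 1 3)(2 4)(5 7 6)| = 12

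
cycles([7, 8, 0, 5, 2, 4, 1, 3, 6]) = (0 7 3 5 4 2)(1 8 6)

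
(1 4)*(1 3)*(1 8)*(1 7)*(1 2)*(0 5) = (0 5)(1 4 3 8 7 2)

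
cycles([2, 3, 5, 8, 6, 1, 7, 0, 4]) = (0 2 5 1 3 8 4 6 7)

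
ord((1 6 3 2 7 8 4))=7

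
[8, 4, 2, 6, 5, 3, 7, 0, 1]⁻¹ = [7, 8, 2, 5, 1, 4, 3, 6, 0]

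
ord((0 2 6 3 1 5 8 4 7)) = 9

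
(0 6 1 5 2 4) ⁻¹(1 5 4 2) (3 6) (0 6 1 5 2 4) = (0 4 5 2) (1 3) 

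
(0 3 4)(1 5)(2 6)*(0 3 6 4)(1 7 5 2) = (0 6 1 2 4 3)(5 7)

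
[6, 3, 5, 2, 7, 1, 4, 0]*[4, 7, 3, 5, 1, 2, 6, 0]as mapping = [0→6, 1→5, 2→2, 3→3, 4→0, 5→7, 6→1, 7→4]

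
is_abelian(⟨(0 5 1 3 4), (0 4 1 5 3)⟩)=no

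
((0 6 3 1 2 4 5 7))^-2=(0 5 2 3)(1 6 7 4)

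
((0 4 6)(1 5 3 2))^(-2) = (0 4 6)(1 3)(2 5)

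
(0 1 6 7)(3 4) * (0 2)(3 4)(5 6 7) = (0 1 7 2)(5 6)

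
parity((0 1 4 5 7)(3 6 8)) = even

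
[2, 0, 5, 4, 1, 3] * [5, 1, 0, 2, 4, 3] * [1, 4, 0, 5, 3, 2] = [1, 2, 5, 3, 4, 0]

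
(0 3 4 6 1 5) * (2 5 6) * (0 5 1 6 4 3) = (1 4 2)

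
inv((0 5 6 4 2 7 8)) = (0 8 7 2 4 6 5)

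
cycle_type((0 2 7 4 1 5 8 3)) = 8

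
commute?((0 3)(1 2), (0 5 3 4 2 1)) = no:(0 3)(1 2)*(0 5 3 4 2 1) = (0 4 2)(3 5), (0 5 3 4 2 1)*(0 3)(1 2) = (0 5)(1 3 4)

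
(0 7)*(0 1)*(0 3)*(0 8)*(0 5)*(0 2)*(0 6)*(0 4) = (0 7 1 3 8 5 2 6 4)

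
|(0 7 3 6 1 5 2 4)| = 8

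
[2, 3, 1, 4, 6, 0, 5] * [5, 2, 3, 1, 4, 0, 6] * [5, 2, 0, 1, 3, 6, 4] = [1, 2, 0, 3, 4, 6, 5]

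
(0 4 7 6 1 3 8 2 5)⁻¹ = (0 5 2 8 3 1 6 7 4)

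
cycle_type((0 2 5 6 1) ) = 5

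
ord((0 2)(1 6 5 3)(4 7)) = 4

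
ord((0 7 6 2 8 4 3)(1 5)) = 14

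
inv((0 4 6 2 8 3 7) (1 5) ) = (0 7 3 8 2 6 4) (1 5) 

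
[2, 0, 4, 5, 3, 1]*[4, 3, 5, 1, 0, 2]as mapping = [0→5, 1→4, 2→0, 3→2, 4→1, 5→3]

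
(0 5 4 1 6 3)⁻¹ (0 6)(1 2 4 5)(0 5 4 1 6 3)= (1 4 6 2)(3 5)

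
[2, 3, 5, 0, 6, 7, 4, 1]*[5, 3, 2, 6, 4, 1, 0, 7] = [2, 6, 1, 5, 0, 7, 4, 3]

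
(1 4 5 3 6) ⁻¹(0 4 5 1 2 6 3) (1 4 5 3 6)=(0 5 3 4 2 1 6) 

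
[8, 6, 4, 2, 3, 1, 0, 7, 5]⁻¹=[6, 5, 3, 4, 2, 8, 1, 7, 0]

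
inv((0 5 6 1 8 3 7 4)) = (0 4 7 3 8 1 6 5)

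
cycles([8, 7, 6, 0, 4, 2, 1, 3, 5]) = (0 8 5 2 6 1 7 3)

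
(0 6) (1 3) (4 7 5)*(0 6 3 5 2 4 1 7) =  (0 3 7 2 4) (1 5) 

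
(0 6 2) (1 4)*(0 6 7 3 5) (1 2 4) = (0 7 3 5) (2 6 4) 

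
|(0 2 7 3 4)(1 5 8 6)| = 20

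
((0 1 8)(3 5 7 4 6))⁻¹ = (0 8 1)(3 6 4 7 5)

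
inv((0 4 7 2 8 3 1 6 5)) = (0 5 6 1 3 8 2 7 4)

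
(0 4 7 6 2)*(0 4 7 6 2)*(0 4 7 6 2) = (0 6 4 2 7)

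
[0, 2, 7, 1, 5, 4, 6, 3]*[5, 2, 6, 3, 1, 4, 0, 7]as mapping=[0→5, 1→6, 2→7, 3→2, 4→4, 5→1, 6→0, 7→3]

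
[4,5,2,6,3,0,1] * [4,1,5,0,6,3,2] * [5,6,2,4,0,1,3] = [3,4,1,2,5,0,6]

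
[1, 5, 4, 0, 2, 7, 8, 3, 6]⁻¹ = [3, 0, 4, 7, 2, 1, 8, 5, 6]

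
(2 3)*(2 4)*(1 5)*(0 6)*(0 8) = (0 6 8) (1 5) (2 3 4) 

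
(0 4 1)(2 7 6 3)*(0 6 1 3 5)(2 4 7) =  (0 7 1 6 5)(3 4)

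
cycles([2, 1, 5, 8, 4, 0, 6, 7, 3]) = (0 2 5) (3 8) 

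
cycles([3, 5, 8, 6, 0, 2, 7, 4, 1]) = (0 3 6 7 4)(1 5 2 8)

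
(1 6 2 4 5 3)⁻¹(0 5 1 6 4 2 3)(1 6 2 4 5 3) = (0 3 6 2 5 4 1)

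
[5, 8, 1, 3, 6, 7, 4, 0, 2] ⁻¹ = [7, 2, 8, 3, 6, 0, 4, 5, 1] 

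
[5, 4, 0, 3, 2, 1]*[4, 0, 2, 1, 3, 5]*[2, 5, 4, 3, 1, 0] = [0, 3, 1, 5, 4, 2]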